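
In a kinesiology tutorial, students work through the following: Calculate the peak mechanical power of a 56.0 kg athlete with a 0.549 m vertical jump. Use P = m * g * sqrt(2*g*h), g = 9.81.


First, sqrt(2gh) = sqrt(2 * 9.81 * 0.549)
= sqrt(10.77138) = 3.281978 m/s
Power = 56.0 * 9.81 * 3.281978 = 1802.99 W

1802.99 W


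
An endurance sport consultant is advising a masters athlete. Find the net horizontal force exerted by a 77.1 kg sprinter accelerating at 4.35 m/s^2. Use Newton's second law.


Newton's second law: F = m * a
F = 77.1 * 4.35 = 335.39 N

335.39 N


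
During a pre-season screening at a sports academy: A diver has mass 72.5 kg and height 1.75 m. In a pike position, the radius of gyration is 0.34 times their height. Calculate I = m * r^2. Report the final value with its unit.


r = 0.34 * 1.75 = 0.595 m
I = m * r^2 = 72.5 * 0.354025 = 25.667 kg*m^2

25.667 kg*m^2


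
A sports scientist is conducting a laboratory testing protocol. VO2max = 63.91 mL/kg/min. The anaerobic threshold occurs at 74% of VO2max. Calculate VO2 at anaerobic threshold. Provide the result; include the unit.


AT fraction = 74 / 100 = 0.74
AT VO2 = 63.91 * 0.74
= 47.29 mL/kg/min

47.29 mL/kg/min


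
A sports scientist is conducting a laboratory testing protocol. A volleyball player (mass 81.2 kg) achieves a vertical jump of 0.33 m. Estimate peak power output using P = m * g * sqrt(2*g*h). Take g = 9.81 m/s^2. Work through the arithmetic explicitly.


2 * g * h = 2 * 9.81 * 0.33 = 6.4746
sqrt(6.4746) = 2.544524 m/s
P = 81.2 * 9.81 * 2.544524 = 2026.9 W

2026.9 W


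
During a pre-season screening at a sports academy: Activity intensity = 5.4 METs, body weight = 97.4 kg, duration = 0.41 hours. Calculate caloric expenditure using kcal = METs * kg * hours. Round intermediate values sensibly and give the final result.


kcal = 5.4 * 97.4 * 0.41
= 525.96 * 0.41
= 215.64 kcal

215.64 kcal


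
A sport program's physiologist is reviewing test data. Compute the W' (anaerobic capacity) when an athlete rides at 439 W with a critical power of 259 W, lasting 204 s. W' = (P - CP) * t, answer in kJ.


Above-CP power = 180 W
Duration = 204 s
W' = 180 * 204 = 36720 J
Convert: 36720 / 1000 = 36.72 kJ

36.72 kJ


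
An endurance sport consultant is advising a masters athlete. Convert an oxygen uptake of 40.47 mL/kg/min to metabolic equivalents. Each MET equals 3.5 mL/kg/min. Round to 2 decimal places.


One MET = 3.5 mL/kg/min
Number of METs = 40.47 / 3.5
= 11.56 METs

11.56 METs


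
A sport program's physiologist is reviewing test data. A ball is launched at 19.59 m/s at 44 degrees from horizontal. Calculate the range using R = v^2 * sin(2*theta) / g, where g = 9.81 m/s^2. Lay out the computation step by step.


sin(2 * 44) = sin(88) = 0.999391
v^2 = 19.59^2 = 383.7681
R = 383.7681 * 0.999391 / 9.81
= 39.096 m

39.096 m


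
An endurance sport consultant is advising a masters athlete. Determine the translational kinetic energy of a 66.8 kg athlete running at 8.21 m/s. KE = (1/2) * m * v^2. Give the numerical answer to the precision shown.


KE = 0.5 * m * v^2
= 0.5 * 66.8 * 8.21^2
= 0.5 * 66.8 * 67.4041
= 2251.3 J

2251.3 J


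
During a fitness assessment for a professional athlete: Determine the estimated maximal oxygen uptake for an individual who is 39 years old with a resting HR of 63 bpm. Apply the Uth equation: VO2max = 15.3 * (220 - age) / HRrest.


HRmax = 220 - 39 = 181
VO2max = 15.3 * (181 / 63)
= 15.3 * 2.873
= 43.96 mL/kg/min

43.96 mL/kg/min


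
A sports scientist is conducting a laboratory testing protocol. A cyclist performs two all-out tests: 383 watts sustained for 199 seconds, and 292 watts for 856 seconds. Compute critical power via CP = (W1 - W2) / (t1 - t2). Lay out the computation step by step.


W1 = P1 * t1 = 383 * 199 = 76217 J
W2 = P2 * t2 = 292 * 856 = 249952 J
CP = (76217 - 249952) / (199 - 856)
= 264.44 W

264.44 W


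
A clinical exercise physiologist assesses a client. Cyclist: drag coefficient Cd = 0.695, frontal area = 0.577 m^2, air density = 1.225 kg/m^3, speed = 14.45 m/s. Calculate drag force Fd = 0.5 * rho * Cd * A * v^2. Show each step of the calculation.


v^2 = 14.45^2 = 208.8025
Fd = 0.5 * 1.225 * 0.695 * 0.577 * 208.8025
= 51.286 N

51.286 N


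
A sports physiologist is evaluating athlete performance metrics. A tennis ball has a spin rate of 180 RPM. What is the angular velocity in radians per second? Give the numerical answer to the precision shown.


Convert RPM to rad/s: multiply by 2*pi and divide by 60
omega = 180 * 2 * pi / 60
= 18.85 rad/s

18.85 rad/s


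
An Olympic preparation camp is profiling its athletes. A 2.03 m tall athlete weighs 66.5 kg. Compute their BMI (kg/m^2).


height^2 = 4.1209 m^2
BMI = 66.5 / 4.1209 = 16.14 kg/m^2

16.14 kg/m^2


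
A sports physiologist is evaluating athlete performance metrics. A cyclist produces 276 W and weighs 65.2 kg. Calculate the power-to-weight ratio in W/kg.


P/W = power / mass
= 276 / 65.2
= 4.233 W/kg

4.233 W/kg


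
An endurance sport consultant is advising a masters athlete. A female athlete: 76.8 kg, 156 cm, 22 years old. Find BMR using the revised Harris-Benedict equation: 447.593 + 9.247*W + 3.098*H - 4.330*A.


Intercept = 447.593
Weight contribution = 9.247 * 76.8 = 710.1696
Height contribution = 3.098 * 156 = 483.288
Age contribution = 4.33 * 22 = 95.26
BMR = 447.593 + 710.1696 + 483.288 - 95.26
= 1545.79 kcal/day

1545.79 kcal/day


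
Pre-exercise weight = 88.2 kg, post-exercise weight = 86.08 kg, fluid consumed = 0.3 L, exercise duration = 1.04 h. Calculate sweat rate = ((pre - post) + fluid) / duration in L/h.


Weight loss = 88.2 - 86.08 = 2.12 kg (approx L)
Total sweat = 2.12 + 0.3 = 2.42 L
Sweat rate = 2.42 / 1.04 = 2.327 L/h

2.327 L/h


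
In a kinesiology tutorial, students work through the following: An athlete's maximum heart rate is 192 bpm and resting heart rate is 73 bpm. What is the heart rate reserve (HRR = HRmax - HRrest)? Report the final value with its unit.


HRR = HRmax - HRrest
= 192 - 73
= 119 bpm

119 bpm


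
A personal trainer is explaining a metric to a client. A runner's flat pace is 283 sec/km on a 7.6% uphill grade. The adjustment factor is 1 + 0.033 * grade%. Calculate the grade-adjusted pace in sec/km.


Factor = 1 + 0.033 * 7.6 = 1.2508
Adjusted pace = 283 * 1.2508
= 353.98 sec/km

353.98 s/km


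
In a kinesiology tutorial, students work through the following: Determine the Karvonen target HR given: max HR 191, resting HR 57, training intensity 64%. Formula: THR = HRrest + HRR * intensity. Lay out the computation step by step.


HRR = HRmax - HRrest = 191 - 57 = 134
THR = 57 + 134 * 0.64
= 142.76 bpm

142.76 bpm


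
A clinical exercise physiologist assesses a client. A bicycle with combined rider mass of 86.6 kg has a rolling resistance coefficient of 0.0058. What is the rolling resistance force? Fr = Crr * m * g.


Fr = 0.0058 * 86.6 * 9.81
= 0.50228 * 9.81
= 4.927 N

4.927 N


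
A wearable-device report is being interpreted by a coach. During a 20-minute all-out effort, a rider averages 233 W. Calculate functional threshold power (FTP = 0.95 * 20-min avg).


FTP = 0.95 * 233
= 221.35 W

221.35 W


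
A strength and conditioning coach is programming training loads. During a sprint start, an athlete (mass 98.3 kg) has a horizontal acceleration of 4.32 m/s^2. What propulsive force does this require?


Propulsive force = mass * acceleration
= 98.3 kg * 4.32 m/s^2
= 424.66 N

424.66 N


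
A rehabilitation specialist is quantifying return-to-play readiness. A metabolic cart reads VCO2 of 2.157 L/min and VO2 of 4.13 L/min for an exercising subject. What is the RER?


RER = VCO2 / VO2 = 2.157 / 4.13 = 0.5223

0.5223


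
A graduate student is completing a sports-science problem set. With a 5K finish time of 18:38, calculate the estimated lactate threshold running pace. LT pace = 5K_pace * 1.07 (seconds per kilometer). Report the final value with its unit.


Race duration = 1118 s for 5 km
Average pace = 1118 / 5 = 223.6 s/km
LT pace = 223.6 * 1.07
= 239.25 s/km

239.25 s/km


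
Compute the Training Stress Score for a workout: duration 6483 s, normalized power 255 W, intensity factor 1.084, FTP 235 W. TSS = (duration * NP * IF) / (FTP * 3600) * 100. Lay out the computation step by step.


Product = 6483 * 255 * 1.084 = 1792030.86
Base = 235 * 3600 = 846000
TSS = 1792030.86 / 846000 * 100 = 211.82

211.82 TSS


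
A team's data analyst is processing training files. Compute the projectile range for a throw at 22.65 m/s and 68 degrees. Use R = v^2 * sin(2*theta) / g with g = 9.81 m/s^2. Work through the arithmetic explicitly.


Two times the angle = 136 degrees
sin(136) = 0.694658
R = 513.0225 * 0.694658 / 9.81 = 36.328 m

36.328 m


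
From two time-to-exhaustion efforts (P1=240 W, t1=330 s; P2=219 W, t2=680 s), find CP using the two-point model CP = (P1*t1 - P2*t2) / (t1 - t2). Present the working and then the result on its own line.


Work in trial 1 = 79200 J
Work in trial 2 = 148920 J
Delta work = -69720 J
Delta time = -350 s
CP = -69720 / -350 = 199.2 W

199.2 W


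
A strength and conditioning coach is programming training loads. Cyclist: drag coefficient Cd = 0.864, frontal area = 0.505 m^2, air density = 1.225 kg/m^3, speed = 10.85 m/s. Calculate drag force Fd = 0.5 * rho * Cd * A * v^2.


v^2 = 10.85^2 = 117.7225
Fd = 0.5 * 1.225 * 0.864 * 0.505 * 117.7225
= 31.461 N

31.461 N


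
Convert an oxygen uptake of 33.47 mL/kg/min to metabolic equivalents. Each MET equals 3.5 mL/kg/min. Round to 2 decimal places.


One MET = 3.5 mL/kg/min
Number of METs = 33.47 / 3.5
= 9.56 METs

9.56 METs


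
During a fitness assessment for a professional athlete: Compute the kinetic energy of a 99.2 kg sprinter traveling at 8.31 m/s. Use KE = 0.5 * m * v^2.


Velocity squared = 69.0561
KE = 0.5 * 99.2 * 69.0561 = 3425.18 J

3425.18 J


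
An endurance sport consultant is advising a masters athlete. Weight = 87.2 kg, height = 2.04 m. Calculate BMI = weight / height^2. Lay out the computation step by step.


height^2 = 2.04^2 = 4.1616
BMI = 87.2 / 4.1616 = 20.95 kg/m^2

20.95 kg/m^2


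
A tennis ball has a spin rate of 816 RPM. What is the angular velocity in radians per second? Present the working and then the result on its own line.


Convert RPM to rad/s: multiply by 2*pi and divide by 60
omega = 816 * 2 * pi / 60
= 85.451 rad/s

85.451 rad/s


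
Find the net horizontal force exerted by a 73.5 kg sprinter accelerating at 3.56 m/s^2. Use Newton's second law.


Newton's second law: F = m * a
F = 73.5 * 3.56 = 261.66 N

261.66 N


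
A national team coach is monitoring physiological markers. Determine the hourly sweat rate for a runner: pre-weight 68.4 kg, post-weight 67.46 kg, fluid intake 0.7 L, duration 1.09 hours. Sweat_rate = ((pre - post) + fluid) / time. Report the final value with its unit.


Mass lost = 68.4 - 67.46 = 0.94 kg
Add fluid consumed: 0.94 + 0.7 = 1.64 L total sweat
Sweat rate = 1.64 / 1.09 = 1.505 L/h

1.505 L/h


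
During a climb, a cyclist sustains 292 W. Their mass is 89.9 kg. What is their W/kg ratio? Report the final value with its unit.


Power-to-weight = 292 W / 89.9 kg
= 3.248 W/kg

3.248 W/kg


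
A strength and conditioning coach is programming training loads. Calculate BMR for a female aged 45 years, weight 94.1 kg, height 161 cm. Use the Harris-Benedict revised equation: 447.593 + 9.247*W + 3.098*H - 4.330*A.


Substituting values:
W term = 9.247 * 94.1 = 870.1427
H term = 3.098 * 161 = 498.778
A term = 4.330 * 45 = 194.85
BMR = 1621.66 kcal/day

1621.66 kcal/day


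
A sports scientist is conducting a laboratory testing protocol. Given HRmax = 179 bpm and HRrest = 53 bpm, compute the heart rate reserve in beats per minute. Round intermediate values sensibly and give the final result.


Heart rate reserve = maximum HR minus resting HR
HRR = 179 - 53 = 126 bpm

126 bpm


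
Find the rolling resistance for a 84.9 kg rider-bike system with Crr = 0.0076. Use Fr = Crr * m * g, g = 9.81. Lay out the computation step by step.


m * g = 84.9 * 9.81 = 832.869 N
Fr = 0.0076 * 832.869 = 6.33 N

6.33 N


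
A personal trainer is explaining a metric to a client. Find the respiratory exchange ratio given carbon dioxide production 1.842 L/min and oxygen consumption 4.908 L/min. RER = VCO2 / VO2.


VCO2 = 1.842 L/min
VO2 = 4.908 L/min
RER = 1.842 / 4.908 = 0.3753

0.3753


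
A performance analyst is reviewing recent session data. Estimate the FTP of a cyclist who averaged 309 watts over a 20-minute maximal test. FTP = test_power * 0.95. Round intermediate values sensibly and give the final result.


FTP = 309 * 0.95 = 293.55 W

293.55 W


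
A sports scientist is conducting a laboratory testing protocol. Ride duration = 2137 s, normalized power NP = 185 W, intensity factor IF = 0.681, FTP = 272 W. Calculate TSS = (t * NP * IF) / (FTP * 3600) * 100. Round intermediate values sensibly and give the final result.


Numerator = 2137 * 185 * 0.681 = 269229.945
Denominator = 272 * 3600 = 979200
TSS = 269229.945 / 979200 * 100
= 27.49

27.49 TSS


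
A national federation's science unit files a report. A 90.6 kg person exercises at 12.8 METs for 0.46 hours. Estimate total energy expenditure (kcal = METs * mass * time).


Energy = METs * mass(kg) * time(h)
= 12.8 * 90.6 * 0.46
= 533.45 kcal

533.45 kcal


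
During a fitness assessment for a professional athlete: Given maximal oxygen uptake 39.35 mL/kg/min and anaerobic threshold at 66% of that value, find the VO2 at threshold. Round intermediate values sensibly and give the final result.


Percentage as decimal = 0.66
VO2 at AT = 39.35 * 0.66 = 25.97 mL/kg/min

25.97 mL/kg/min


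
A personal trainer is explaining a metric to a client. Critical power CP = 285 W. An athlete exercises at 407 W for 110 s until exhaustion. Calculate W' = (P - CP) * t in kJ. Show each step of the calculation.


P - CP = 407 - 285 = 122 W
W' = 122 * 110 = 13420 J
= 13420 / 1000 = 13.42 kJ

13.42 kJ


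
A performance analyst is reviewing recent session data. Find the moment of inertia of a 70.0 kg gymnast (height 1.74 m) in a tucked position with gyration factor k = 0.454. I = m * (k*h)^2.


Radius of gyration = 0.454 * 1.74 = 0.78996 m
I = 70.0 * 0.78996^2
= 70.0 * 0.624037
= 43.683 kg*m^2

43.683 kg*m^2


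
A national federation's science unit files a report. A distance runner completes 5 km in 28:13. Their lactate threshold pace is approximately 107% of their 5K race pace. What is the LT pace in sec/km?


Convert to seconds: 28 min 13 s = 1693 s
Pace per km = 1693 / 5 = 338.6 s/km
LT pace = 338.6 * 1.07 = 362.3 s/km

362.3 s/km


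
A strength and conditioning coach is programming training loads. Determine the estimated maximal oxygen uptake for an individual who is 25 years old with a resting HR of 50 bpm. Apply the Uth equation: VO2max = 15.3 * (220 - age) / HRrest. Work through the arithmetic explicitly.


HRmax = 220 - 25 = 195
VO2max = 15.3 * (195 / 50)
= 15.3 * 3.9
= 59.67 mL/kg/min

59.67 mL/kg/min


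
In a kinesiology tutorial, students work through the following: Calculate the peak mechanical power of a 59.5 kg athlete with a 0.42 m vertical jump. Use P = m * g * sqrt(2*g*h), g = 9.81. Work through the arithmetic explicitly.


First, sqrt(2gh) = sqrt(2 * 9.81 * 0.42)
= sqrt(8.2404) = 2.87061 m/s
Power = 59.5 * 9.81 * 2.87061 = 1675.56 W

1675.56 W


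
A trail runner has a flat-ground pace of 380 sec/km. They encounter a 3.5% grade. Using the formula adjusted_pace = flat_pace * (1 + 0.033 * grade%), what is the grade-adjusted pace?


Grade factor = 1 + 0.033 * 3.5 = 1.1155
Adjusted = 380 * 1.1155 = 423.89 sec/km

423.89 s/km


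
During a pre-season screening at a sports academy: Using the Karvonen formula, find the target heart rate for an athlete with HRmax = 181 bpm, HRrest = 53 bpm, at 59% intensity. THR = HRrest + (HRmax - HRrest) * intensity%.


HRR = 181 - 53 = 128
THR = 53 + 128 * 0.59
= 53 + 75.52
= 128.52 bpm

128.52 bpm


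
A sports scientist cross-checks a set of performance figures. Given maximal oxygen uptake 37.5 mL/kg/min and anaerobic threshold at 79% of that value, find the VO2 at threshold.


Percentage as decimal = 0.79
VO2 at AT = 37.5 * 0.79 = 29.63 mL/kg/min

29.63 mL/kg/min


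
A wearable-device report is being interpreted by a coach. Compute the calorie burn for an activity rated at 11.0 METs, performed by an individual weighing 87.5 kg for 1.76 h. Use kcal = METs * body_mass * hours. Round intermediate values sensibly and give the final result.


Product of METs and mass = 11.0 * 87.5 = 962.5
Total kcal = 962.5 * 1.76 = 1694.0 kcal

1694.0 kcal


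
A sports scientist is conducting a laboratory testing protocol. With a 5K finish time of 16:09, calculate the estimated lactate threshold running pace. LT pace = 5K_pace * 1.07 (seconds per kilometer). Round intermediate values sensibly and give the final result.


Race duration = 969 s for 5 km
Average pace = 969 / 5 = 193.8 s/km
LT pace = 193.8 * 1.07
= 207.37 s/km

207.37 s/km


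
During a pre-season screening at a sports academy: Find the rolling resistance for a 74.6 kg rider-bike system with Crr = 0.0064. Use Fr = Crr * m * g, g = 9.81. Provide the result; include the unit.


m * g = 74.6 * 9.81 = 731.826 N
Fr = 0.0064 * 731.826 = 4.684 N

4.684 N


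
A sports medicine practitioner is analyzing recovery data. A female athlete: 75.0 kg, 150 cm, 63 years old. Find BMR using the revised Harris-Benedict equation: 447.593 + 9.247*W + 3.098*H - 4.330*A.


Intercept = 447.593
Weight contribution = 9.247 * 75.0 = 693.525
Height contribution = 3.098 * 150 = 464.7
Age contribution = 4.33 * 63 = 272.79
BMR = 447.593 + 693.525 + 464.7 - 272.79
= 1333.03 kcal/day

1333.03 kcal/day


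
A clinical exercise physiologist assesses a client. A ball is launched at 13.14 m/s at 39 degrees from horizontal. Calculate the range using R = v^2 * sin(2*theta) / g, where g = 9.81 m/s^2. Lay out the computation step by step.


sin(2 * 39) = sin(78) = 0.978148
v^2 = 13.14^2 = 172.6596
R = 172.6596 * 0.978148 / 9.81
= 17.216 m

17.216 m


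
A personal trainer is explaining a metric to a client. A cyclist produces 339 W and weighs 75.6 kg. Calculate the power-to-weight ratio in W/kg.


P/W = power / mass
= 339 / 75.6
= 4.484 W/kg

4.484 W/kg


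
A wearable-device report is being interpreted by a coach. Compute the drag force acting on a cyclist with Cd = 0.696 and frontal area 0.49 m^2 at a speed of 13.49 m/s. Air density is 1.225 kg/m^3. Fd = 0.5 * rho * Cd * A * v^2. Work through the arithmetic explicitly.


Step 1: v^2 = 181.9801
Step 2: Fd = 0.5 * 1.225 * 0.696 * 0.49 * 181.9801
= 38.013 N

38.013 N


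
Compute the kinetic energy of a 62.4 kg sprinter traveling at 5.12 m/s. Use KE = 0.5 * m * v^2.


Velocity squared = 26.2144
KE = 0.5 * 62.4 * 26.2144 = 817.89 J

817.89 J


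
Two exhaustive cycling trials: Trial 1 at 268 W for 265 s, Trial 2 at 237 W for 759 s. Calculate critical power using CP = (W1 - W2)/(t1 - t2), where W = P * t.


W1 = 268 * 265 = 71020 J
W2 = 237 * 759 = 179883 J
CP = (71020 - 179883) / (265 - 759)
= -108863 / -494
= 220.37 W

220.37 W


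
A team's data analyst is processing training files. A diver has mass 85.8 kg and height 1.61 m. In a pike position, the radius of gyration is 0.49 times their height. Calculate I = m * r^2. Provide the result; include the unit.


r = 0.49 * 1.61 = 0.7889 m
I = m * r^2 = 85.8 * 0.622363 = 53.399 kg*m^2

53.399 kg*m^2


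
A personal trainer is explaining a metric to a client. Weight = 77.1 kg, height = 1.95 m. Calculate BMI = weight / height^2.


height^2 = 1.95^2 = 3.8025
BMI = 77.1 / 3.8025 = 20.28 kg/m^2

20.28 kg/m^2


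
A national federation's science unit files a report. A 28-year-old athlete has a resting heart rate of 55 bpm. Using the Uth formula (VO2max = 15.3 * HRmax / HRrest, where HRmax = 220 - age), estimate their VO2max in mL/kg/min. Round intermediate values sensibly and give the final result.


HRmax = 220 - 28 = 192 bpm
Ratio = HRmax / HRrest = 192 / 55 = 3.4909
VO2max = 15.3 * 3.4909 = 53.41 mL/kg/min

53.41 mL/kg/min


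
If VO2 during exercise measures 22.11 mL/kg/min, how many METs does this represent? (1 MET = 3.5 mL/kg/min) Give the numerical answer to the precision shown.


METs = VO2 / 3.5 = 22.11 / 3.5 = 6.32

6.32 METs


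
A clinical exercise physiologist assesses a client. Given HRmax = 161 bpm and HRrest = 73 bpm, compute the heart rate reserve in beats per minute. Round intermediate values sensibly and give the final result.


Heart rate reserve = maximum HR minus resting HR
HRR = 161 - 73 = 88 bpm

88 bpm


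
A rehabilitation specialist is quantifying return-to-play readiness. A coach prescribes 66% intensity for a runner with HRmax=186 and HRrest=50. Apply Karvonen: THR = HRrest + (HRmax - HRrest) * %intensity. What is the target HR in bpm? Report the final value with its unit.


Heart rate reserve = 186 - 50 = 136
Intensity fraction = 66 / 100 = 0.66
THR = 50 + 136 * 0.66 = 139.76 bpm

139.76 bpm


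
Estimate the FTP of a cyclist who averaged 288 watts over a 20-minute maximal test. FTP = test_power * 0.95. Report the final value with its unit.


FTP = 288 * 0.95 = 273.6 W

273.6 W


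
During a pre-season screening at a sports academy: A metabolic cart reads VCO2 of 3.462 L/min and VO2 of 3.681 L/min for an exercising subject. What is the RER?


RER = VCO2 / VO2 = 3.462 / 3.681 = 0.9405

0.9405


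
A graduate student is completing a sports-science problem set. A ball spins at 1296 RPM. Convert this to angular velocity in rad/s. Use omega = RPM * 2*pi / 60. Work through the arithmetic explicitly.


omega = 1296 * 2 * pi / 60
= 1296 * 6.28318531 / 60
= 8143.008 / 60
= 135.717 rad/s

135.717 rad/s


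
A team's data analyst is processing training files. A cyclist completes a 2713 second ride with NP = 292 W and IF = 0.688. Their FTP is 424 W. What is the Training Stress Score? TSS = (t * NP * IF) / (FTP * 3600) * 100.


t * NP * IF = 2713 * 292 * 0.688 = 545030.848
FTP * 3600 = 1526400
TSS = (545030.848 / 1526400) * 100 = 35.71

35.71 TSS


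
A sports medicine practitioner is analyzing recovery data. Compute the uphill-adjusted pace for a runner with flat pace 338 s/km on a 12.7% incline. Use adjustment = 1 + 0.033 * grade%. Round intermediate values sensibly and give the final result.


Adjustment factor = 1 + 0.033 * 12.7 = 1.4191
Grade-adjusted pace = 338 * 1.4191 = 479.66 s/km

479.66 s/km


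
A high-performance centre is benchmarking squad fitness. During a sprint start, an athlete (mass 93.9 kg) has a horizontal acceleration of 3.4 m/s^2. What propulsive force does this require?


Propulsive force = mass * acceleration
= 93.9 kg * 3.4 m/s^2
= 319.26 N

319.26 N


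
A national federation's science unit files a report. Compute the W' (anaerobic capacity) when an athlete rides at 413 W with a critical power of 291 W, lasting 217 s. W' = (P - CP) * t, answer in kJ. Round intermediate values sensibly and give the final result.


Above-CP power = 122 W
Duration = 217 s
W' = 122 * 217 = 26474 J
Convert: 26474 / 1000 = 26.474 kJ

26.474 kJ


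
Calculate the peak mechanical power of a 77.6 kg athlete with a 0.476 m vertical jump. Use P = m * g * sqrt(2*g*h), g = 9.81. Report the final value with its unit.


First, sqrt(2gh) = sqrt(2 * 9.81 * 0.476)
= sqrt(9.33912) = 3.055997 m/s
Power = 77.6 * 9.81 * 3.055997 = 2326.4 W

2326.4 W


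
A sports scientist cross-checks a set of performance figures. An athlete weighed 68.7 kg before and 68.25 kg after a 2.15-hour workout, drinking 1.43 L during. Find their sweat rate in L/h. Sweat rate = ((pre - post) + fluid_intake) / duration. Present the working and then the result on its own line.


Body mass change = 0.45 kg
Total sweat loss = 0.45 + 1.43 = 1.88 L
Rate = 1.88 / 2.15 = 0.874 L/h

0.874 L/h


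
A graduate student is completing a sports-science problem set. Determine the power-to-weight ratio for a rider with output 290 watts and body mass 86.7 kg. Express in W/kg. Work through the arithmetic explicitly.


P/W = 290 / 86.7 = 3.345 W/kg

3.345 W/kg


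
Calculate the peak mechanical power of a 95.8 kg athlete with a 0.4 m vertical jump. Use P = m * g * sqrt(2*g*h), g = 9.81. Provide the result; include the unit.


First, sqrt(2gh) = sqrt(2 * 9.81 * 0.4)
= sqrt(7.848) = 2.801428 m/s
Power = 95.8 * 9.81 * 2.801428 = 2632.78 W

2632.78 W


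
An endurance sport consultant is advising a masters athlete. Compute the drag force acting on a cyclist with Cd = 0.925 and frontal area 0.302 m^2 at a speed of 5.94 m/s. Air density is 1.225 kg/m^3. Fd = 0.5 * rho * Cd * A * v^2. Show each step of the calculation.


Step 1: v^2 = 35.2836
Step 2: Fd = 0.5 * 1.225 * 0.925 * 0.302 * 35.2836
= 6.037 N

6.037 N


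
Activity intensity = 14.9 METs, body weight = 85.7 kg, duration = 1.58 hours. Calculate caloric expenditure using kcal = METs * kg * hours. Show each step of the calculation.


kcal = 14.9 * 85.7 * 1.58
= 1276.93 * 1.58
= 2017.55 kcal

2017.55 kcal


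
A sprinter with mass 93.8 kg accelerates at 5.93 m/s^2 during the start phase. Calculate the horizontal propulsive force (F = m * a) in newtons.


F = m * a
= 93.8 * 5.93
= 556.23 N

556.23 N


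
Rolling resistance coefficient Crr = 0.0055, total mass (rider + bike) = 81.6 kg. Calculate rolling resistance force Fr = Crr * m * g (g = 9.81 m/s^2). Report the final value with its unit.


Fr = Crr * m * g
= 0.0055 * 81.6 * 9.81
= 4.403 N

4.403 N


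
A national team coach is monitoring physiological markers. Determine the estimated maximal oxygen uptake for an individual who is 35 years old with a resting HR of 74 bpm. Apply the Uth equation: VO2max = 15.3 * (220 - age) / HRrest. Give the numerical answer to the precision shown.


HRmax = 220 - 35 = 185
VO2max = 15.3 * (185 / 74)
= 15.3 * 2.5
= 38.25 mL/kg/min

38.25 mL/kg/min


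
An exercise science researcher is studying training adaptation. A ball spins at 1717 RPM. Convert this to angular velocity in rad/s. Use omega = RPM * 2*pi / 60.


omega = 1717 * 2 * pi / 60
= 1717 * 6.28318531 / 60
= 10788.229 / 60
= 179.804 rad/s

179.804 rad/s


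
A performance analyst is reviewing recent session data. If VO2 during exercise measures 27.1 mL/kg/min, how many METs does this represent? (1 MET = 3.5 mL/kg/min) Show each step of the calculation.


METs = VO2 / 3.5 = 27.1 / 3.5 = 7.74

7.74 METs


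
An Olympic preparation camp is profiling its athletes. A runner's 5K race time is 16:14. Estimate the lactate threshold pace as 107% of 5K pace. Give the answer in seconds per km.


Total race time = 16*60 + 14 = 974 seconds
5K pace = 974 / 5 = 194.8 sec/km
LT pace = 194.8 * 1.07 = 208.44 sec/km

208.44 s/km


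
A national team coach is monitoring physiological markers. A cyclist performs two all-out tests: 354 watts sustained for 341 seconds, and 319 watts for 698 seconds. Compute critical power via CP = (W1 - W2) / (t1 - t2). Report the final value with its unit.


W1 = P1 * t1 = 354 * 341 = 120714 J
W2 = P2 * t2 = 319 * 698 = 222662 J
CP = (120714 - 222662) / (341 - 698)
= 285.57 W

285.57 W


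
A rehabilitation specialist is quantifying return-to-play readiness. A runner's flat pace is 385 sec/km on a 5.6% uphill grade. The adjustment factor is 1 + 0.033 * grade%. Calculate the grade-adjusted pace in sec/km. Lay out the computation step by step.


Factor = 1 + 0.033 * 5.6 = 1.1848
Adjusted pace = 385 * 1.1848
= 456.15 sec/km

456.15 s/km


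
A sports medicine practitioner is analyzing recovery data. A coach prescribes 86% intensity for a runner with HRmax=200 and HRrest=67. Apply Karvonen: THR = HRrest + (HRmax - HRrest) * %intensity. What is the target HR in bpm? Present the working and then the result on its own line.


Heart rate reserve = 200 - 67 = 133
Intensity fraction = 86 / 100 = 0.86
THR = 67 + 133 * 0.86 = 181.38 bpm

181.38 bpm


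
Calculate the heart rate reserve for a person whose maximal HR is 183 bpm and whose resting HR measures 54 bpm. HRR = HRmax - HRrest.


HRmax = 183 bpm
HRrest = 54 bpm
HRR = 183 - 54 = 129 bpm

129 bpm


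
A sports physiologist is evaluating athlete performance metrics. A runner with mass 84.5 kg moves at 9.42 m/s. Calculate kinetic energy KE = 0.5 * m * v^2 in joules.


v^2 = 9.42^2 = 88.7364
KE = 0.5 * 84.5 * 88.7364
= 3749.11 J

3749.11 J


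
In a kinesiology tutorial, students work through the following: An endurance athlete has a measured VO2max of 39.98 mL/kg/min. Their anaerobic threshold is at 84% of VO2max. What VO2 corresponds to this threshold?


Anaerobic threshold VO2 = VO2max * 84%
= 39.98 * 0.84
= 33.58 mL/kg/min

33.58 mL/kg/min


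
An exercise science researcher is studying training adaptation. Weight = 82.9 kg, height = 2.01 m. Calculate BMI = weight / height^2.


height^2 = 2.01^2 = 4.0401
BMI = 82.9 / 4.0401 = 20.52 kg/m^2

20.52 kg/m^2


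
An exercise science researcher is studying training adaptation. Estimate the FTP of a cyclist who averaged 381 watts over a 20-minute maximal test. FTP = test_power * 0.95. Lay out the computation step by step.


FTP = 381 * 0.95 = 361.95 W

361.95 W


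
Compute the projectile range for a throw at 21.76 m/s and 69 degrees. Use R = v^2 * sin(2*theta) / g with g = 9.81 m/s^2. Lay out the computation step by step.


Two times the angle = 138 degrees
sin(138) = 0.669131
R = 473.4976 * 0.669131 / 9.81 = 32.297 m

32.297 m


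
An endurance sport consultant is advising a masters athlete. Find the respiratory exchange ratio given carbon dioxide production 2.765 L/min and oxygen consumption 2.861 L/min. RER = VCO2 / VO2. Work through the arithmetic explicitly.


VCO2 = 2.765 L/min
VO2 = 2.861 L/min
RER = 2.765 / 2.861 = 0.9664

0.9664


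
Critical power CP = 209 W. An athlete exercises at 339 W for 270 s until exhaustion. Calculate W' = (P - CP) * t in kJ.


P - CP = 339 - 209 = 130 W
W' = 130 * 270 = 35100 J
= 35100 / 1000 = 35.1 kJ

35.1 kJ


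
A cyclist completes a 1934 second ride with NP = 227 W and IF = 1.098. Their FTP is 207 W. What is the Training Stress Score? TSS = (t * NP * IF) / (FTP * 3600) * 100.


t * NP * IF = 1934 * 227 * 1.098 = 482041.764
FTP * 3600 = 745200
TSS = (482041.764 / 745200) * 100 = 64.69

64.69 TSS


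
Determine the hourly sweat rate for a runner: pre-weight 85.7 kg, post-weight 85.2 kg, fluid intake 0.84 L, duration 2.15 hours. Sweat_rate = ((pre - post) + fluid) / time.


Mass lost = 85.7 - 85.2 = 0.5 kg
Add fluid consumed: 0.5 + 0.84 = 1.34 L total sweat
Sweat rate = 1.34 / 2.15 = 0.623 L/h

0.623 L/h


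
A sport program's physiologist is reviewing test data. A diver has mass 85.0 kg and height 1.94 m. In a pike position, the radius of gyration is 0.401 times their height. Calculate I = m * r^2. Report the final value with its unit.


r = 0.401 * 1.94 = 0.77794 m
I = m * r^2 = 85.0 * 0.605191 = 51.441 kg*m^2

51.441 kg*m^2


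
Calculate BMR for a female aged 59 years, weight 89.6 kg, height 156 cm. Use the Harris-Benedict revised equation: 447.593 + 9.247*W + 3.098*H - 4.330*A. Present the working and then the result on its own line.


Substituting values:
W term = 9.247 * 89.6 = 828.5312
H term = 3.098 * 156 = 483.288
A term = 4.330 * 59 = 255.47
BMR = 1503.94 kcal/day

1503.94 kcal/day


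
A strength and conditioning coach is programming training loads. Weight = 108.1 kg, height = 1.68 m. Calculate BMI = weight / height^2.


height^2 = 1.68^2 = 2.8224
BMI = 108.1 / 2.8224 = 38.3 kg/m^2

38.3 kg/m^2


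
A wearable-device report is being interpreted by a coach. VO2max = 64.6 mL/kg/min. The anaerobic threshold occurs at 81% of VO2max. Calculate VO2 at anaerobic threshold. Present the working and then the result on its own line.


AT fraction = 81 / 100 = 0.81
AT VO2 = 64.6 * 0.81
= 52.33 mL/kg/min

52.33 mL/kg/min


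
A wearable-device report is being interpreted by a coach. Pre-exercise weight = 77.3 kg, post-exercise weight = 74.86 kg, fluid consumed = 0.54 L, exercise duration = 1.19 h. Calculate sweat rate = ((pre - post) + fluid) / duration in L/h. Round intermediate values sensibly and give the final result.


Weight loss = 77.3 - 74.86 = 2.44 kg (approx L)
Total sweat = 2.44 + 0.54 = 2.98 L
Sweat rate = 2.98 / 1.19 = 2.504 L/h

2.504 L/h


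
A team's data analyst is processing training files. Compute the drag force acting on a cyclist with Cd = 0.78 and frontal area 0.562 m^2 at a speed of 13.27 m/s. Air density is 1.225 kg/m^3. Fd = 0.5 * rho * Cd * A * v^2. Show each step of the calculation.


Step 1: v^2 = 176.0929
Step 2: Fd = 0.5 * 1.225 * 0.78 * 0.562 * 176.0929
= 47.28 N

47.28 N


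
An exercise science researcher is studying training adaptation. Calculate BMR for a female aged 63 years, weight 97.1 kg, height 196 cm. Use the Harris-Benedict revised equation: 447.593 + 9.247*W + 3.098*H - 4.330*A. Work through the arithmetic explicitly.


Substituting values:
W term = 9.247 * 97.1 = 897.8837
H term = 3.098 * 196 = 607.208
A term = 4.330 * 63 = 272.79
BMR = 1679.89 kcal/day

1679.89 kcal/day


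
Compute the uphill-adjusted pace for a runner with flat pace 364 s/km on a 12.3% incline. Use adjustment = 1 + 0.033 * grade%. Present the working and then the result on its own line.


Adjustment factor = 1 + 0.033 * 12.3 = 1.4059
Grade-adjusted pace = 364 * 1.4059 = 511.75 s/km

511.75 s/km


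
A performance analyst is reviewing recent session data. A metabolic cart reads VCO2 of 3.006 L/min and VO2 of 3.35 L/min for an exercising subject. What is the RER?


RER = VCO2 / VO2 = 3.006 / 3.35 = 0.8973

0.8973


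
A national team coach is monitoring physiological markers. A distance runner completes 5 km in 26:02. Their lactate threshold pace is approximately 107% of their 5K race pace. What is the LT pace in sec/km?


Convert to seconds: 26 min 2 s = 1562 s
Pace per km = 1562 / 5 = 312.4 s/km
LT pace = 312.4 * 1.07 = 334.27 s/km

334.27 s/km


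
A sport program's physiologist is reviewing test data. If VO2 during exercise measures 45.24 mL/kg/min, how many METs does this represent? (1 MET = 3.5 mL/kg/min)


METs = VO2 / 3.5 = 45.24 / 3.5 = 12.93

12.93 METs


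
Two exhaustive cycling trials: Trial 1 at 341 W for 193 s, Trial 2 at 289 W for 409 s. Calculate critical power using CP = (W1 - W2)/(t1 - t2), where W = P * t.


W1 = 341 * 193 = 65813 J
W2 = 289 * 409 = 118201 J
CP = (65813 - 118201) / (193 - 409)
= -52388 / -216
= 242.54 W

242.54 W


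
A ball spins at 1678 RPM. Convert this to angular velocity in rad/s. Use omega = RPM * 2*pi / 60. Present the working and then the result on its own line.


omega = 1678 * 2 * pi / 60
= 1678 * 6.28318531 / 60
= 10543.185 / 60
= 175.72 rad/s

175.72 rad/s


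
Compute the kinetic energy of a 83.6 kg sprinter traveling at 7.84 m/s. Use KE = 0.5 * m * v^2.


Velocity squared = 61.4656
KE = 0.5 * 83.6 * 61.4656 = 2569.26 J

2569.26 J


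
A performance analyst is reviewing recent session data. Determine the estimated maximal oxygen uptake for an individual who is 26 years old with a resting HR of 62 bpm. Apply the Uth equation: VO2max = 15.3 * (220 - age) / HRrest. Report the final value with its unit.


HRmax = 220 - 26 = 194
VO2max = 15.3 * (194 / 62)
= 15.3 * 3.129
= 47.87 mL/kg/min

47.87 mL/kg/min


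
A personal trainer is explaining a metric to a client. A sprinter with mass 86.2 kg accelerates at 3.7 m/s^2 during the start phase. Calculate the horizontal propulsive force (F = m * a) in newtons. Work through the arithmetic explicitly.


F = m * a
= 86.2 * 3.7
= 318.94 N

318.94 N


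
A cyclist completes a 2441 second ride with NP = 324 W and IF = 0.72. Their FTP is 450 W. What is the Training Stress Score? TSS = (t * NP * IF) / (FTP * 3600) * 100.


t * NP * IF = 2441 * 324 * 0.72 = 569436.48
FTP * 3600 = 1620000
TSS = (569436.48 / 1620000) * 100 = 35.15

35.15 TSS


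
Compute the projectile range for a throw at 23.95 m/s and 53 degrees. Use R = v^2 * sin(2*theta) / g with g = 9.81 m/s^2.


Two times the angle = 106 degrees
sin(106) = 0.961262
R = 573.6025 * 0.961262 / 9.81 = 56.206 m

56.206 m


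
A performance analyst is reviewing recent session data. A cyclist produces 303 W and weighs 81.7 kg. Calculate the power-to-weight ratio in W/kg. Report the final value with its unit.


P/W = power / mass
= 303 / 81.7
= 3.709 W/kg

3.709 W/kg


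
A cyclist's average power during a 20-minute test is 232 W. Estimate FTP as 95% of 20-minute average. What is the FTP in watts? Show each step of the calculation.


FTP = 20-min power * 0.95
= 232 * 0.95
= 220.4 W

220.4 W


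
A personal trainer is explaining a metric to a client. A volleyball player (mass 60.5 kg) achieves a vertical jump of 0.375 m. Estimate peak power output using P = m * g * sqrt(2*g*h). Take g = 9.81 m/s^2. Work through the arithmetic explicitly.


2 * g * h = 2 * 9.81 * 0.375 = 7.3575
sqrt(7.3575) = 2.712471 m/s
P = 60.5 * 9.81 * 2.712471 = 1609.87 W

1609.87 W


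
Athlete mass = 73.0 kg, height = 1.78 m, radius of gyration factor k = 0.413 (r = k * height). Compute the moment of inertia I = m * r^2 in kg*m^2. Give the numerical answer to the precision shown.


r = k * height = 0.413 * 1.78 = 0.73514 m
r^2 = 0.73514^2 = 0.540431
I = 73.0 * 0.540431 = 39.451 kg*m^2

39.451 kg*m^2


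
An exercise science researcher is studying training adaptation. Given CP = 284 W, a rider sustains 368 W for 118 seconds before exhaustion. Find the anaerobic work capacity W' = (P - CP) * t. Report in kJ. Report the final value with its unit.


Excess power = 368 - 284 = 84 W
Work above CP = 84 * 118 = 9912 J
W' = 9.912 kJ

9.912 kJ


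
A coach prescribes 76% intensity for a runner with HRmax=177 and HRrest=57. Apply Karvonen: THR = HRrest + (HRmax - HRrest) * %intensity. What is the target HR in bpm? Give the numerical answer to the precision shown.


Heart rate reserve = 177 - 57 = 120
Intensity fraction = 76 / 100 = 0.76
THR = 57 + 120 * 0.76 = 148.2 bpm

148.2 bpm


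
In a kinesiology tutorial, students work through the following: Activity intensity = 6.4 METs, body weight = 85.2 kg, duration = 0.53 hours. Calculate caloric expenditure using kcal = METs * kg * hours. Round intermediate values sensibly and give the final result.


kcal = 6.4 * 85.2 * 0.53
= 545.28 * 0.53
= 289.0 kcal

289.0 kcal


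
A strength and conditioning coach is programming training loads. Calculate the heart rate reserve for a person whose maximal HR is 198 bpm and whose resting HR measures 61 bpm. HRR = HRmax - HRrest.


HRmax = 198 bpm
HRrest = 61 bpm
HRR = 198 - 61 = 137 bpm

137 bpm


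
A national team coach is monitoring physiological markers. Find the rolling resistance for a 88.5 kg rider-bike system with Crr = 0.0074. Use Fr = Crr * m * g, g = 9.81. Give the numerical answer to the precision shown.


m * g = 88.5 * 9.81 = 868.185 N
Fr = 0.0074 * 868.185 = 6.425 N

6.425 N


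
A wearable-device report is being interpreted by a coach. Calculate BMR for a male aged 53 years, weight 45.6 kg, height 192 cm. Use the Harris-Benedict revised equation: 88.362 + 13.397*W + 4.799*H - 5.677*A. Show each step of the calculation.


Substituting values:
W term = 13.397 * 45.6 = 610.9032
H term = 4.799 * 192 = 921.408
A term = 5.677 * 53 = 300.881
BMR = 1319.79 kcal/day

1319.79 kcal/day


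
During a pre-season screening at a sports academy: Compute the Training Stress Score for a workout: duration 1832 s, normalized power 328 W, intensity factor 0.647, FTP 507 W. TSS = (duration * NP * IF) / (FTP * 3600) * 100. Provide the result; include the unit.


Product = 1832 * 328 * 0.647 = 388779.712
Base = 507 * 3600 = 1825200
TSS = 388779.712 / 1825200 * 100 = 21.3

21.3 TSS
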